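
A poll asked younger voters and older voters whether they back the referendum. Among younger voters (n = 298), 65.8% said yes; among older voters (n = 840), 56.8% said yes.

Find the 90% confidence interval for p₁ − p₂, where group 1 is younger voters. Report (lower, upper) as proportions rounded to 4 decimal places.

(0.0368, 0.1432)

Each SE is √(p̂(1−p̂)/n): √(0.6580·0.3420/298) = 0.02748 and √(0.5680·0.4320/840) = 0.01709.
SE(p̂₁ − p̂₂) = √(SE₁² + SE₂²) = √(0.0007551504 + 0.0002920681) = 0.03236, since the two samples are independent.
At 90% confidence z* = 1.645; margin = 1.645 × 0.03236 = 0.05323.
The difference is 0.6580 − 0.5680 = 0.0900, so the interval is 0.0900 ± 0.05323 = (0.0368, 0.1432).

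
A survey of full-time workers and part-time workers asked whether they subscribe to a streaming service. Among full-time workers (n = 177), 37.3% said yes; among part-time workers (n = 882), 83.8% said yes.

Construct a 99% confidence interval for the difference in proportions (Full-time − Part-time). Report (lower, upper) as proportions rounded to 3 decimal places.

(-0.564, -0.366)

The two standard errors are √(0.3730×0.6270/177) = 0.03635 and √(0.8380×0.1620/882) = 0.01241.
Because the samples are independent, SE_diff = √(0.03635² + 0.01241²) = 0.03841.
Using z* = 2.576 for 99%, ME = 2.576 × 0.03841 = 0.09894.
p̂₁ − p̂₂ = -0.4650; interval -0.4650 ± 0.09894 gives (-0.564, -0.366).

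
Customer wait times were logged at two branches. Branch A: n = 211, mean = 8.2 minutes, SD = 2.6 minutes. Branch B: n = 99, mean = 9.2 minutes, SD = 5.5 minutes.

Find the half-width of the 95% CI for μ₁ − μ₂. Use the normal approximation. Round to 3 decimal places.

1.139

Per-group SEs: s₁/√n₁ = 2.6/√211 = 0.1790, s₂/√n₂ = 5.5/√99 = 0.5528.
Unpooled SE of the difference: √(0.032041 + 0.30558784) = 0.5811.
Margin of error = z* · SE = 1.960 × 0.5811 = 1.1390.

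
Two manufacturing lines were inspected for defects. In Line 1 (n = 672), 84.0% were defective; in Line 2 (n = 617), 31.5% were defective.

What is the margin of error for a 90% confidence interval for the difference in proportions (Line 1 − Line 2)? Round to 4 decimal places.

0.0386

The two standard errors are √(0.8400×0.1600/672) = 0.01414 and √(0.3150×0.6850/617) = 0.01870.
Because the samples are independent, SE_diff = √(0.01414² + 0.01870²) = 0.02344.
Using z* = 1.645 for 90%, ME = 1.645 × 0.02344 = 0.03856.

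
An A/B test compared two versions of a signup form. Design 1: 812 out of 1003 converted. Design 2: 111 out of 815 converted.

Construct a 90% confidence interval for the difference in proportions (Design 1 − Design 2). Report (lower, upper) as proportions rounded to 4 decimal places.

Sample proportions: 812/1003 = 0.8096, 111/815 = 0.1362.
Each SE is √(p̂(1−p̂)/n): √(0.8096·0.1904/1003) = 0.01240 and √(0.1362·0.8638/815) = 0.01201.
SE(p̂₁ − p̂₂) = √(SE₁² + SE₂²) = √(0.00015376 + 0.0001442401) = 0.01726, since the two samples are independent.
At 90% confidence z* = 1.645; margin = 1.645 × 0.01726 = 0.02839.
The difference is 0.8096 − 0.1362 = 0.6734, so the interval is 0.6734 ± 0.02839 = (0.6450, 0.7018).

(0.6450, 0.7018)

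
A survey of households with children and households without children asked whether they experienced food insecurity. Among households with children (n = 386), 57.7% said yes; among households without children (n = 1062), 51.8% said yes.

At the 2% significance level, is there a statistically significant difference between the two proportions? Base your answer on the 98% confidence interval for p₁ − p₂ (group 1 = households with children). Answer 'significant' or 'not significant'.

not significant

SE₁ = √(p̂₁(1−p̂₁)/n₁) = √(0.5770·0.4230/386) = 0.02515; SE₂ = √(0.5180·0.4820/1062) = 0.01533.
Independent samples: SE of the difference = √(SE₁² + SE₂²) = √(0.0006325225 + 0.0002350089) = 0.02945.
z* for 98% confidence is 2.326, so the margin of error is 2.326 × 0.02945 = 0.06850.
Point estimate p̂₁ − p̂₂ = 0.5770 − 0.5180 = 0.0590.
0.0590 ± 0.06850 → (-0.00950, 0.12750).
The interval (-0.00950, 0.12750) contains 0, so the difference is not significant.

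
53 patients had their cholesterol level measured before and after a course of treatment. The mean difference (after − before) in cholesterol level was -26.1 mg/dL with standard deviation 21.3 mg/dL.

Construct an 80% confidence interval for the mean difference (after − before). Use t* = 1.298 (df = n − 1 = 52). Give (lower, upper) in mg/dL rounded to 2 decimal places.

(-29.90, -22.30)

This is a matched-pairs design, so SE = s_d/√n = 21.3/√53 = 2.9258.
Margin = 1.298 × 2.9258 = 3.7977; the interval is -26.1 ± 3.7977 = (-29.90, -22.30).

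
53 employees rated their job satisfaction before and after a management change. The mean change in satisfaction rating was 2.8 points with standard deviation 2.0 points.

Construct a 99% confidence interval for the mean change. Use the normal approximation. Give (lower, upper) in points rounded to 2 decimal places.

Paired design: SE = s_d/√n = 2.0/√53 = 0.2747.
z* = 2.576; margin of error = 2.576 × 0.2747 = 0.7076.
2.8 ± 0.7076 → (2.09, 3.51).

(2.09, 3.51)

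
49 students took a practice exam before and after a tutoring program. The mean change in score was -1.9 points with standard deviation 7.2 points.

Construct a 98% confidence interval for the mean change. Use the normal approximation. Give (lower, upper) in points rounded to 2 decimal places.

Paired design: SE = s_d/√n = 7.2/√49 = 1.0286.
z* = 2.326; margin of error = 2.326 × 1.0286 = 2.3925.
-1.9 ± 2.3925 → (-4.29, 0.49).

(-4.29, 0.49)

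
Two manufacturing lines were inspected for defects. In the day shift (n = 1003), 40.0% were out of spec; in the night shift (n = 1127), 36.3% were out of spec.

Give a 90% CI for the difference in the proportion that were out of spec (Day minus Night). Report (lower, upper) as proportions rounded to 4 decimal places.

(0.0023, 0.0717)

Each SE is √(p̂(1−p̂)/n): √(0.4000·0.6000/1003) = 0.01547 and √(0.3630·0.6370/1127) = 0.01432.
SE(p̂₁ − p̂₂) = √(SE₁² + SE₂²) = √(0.0002393209 + 0.0002050624) = 0.02108, since the two samples are independent.
At 90% confidence z* = 1.645; margin = 1.645 × 0.02108 = 0.03468.
The difference is 0.4000 − 0.3630 = 0.0370, so the interval is 0.0370 ± 0.03468 = (0.0023, 0.0717).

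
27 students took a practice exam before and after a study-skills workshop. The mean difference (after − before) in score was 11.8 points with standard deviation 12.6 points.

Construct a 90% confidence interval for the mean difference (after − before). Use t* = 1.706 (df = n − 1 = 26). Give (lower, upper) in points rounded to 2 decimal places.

(7.66, 15.94)

Paired design: SE = s_d/√n = 12.6/√27 = 2.4249.
t* = 1.706; margin of error = 1.706 × 2.4249 = 4.1369.
11.8 ± 4.1369 → (7.66, 15.94).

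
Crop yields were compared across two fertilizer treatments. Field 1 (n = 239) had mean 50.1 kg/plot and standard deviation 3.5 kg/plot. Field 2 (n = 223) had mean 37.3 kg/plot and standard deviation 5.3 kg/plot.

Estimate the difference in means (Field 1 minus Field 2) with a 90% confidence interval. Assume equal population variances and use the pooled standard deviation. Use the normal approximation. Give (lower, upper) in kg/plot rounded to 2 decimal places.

s_p = √[((n₁−1)s₁² + (n₂−1)s₂²)/(n₁+n₂−2)] = √[(238·3.5² + 222·5.3²)/460] = 4.4603.
SE = 4.4603·√(1/239 + 1/223) = 0.4153.
With z* = 1.645, margin = 1.645 × 0.4153 = 0.6832.
x̄₁ − x̄₂ = 50.1 − 37.3 = 12.8000; interval 12.8000 ± 0.6832 = (12.12, 13.48).

(12.12, 13.48)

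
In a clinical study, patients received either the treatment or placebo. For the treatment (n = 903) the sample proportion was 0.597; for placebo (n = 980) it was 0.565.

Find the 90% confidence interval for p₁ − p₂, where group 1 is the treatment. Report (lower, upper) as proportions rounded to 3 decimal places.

SE₁ = √(p̂₁(1−p̂₁)/n₁) = √(0.5970·0.4030/903) = 0.01632; SE₂ = √(0.5650·0.4350/980) = 0.01584.
Independent samples: SE of the difference = √(SE₁² + SE₂²) = √(0.0002663424 + 0.0002509056) = 0.02274.
z* for 90% confidence is 1.645, so the margin of error is 1.645 × 0.02274 = 0.03741.
Point estimate p̂₁ − p̂₂ = 0.5970 − 0.5650 = 0.0320.
0.0320 ± 0.03741 → (-0.005, 0.069).

(-0.005, 0.069)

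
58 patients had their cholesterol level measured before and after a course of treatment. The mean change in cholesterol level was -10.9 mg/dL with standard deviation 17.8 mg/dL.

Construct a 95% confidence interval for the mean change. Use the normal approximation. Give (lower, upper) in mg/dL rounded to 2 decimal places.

This is a matched-pairs design, so SE = s_d/√n = 17.8/√58 = 2.3373.
Margin = 1.960 × 2.3373 = 4.5811; the interval is -10.9 ± 4.5811 = (-15.48, -6.32).

(-15.48, -6.32)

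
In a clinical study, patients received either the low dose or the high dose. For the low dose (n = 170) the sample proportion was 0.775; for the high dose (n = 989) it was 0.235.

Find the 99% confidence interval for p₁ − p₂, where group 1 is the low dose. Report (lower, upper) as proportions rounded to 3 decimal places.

(0.450, 0.630)

SE₁ = √(p̂₁(1−p̂₁)/n₁) = √(0.7750·0.2250/170) = 0.03203; SE₂ = √(0.2350·0.7650/989) = 0.01348.
Independent samples: SE of the difference = √(SE₁² + SE₂²) = √(0.0010259209 + 0.0001817104) = 0.03475.
z* for 99% confidence is 2.576, so the margin of error is 2.576 × 0.03475 = 0.08952.
Point estimate p̂₁ − p̂₂ = 0.7750 − 0.2350 = 0.5400.
0.5400 ± 0.08952 → (0.450, 0.630).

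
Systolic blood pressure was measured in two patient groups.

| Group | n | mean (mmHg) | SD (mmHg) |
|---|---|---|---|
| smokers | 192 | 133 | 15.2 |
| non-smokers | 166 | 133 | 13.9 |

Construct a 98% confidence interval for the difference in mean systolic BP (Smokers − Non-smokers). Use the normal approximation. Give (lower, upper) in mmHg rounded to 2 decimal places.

Standard errors of each mean: 15.2/√192 = 1.0970 and 13.9/√166 = 1.0788.
SE(x̄₁ − x̄₂) = √(1.0970² + 1.0788²) = 1.5386 for independent samples with unequal variances.
With z* = 2.326, the margin is 2.326 × 1.5386 = 3.5788.
x̄₁ − x̄₂ = 133 − 133 = 0.0000; the interval is 0.0000 ± 3.5788 = (-3.58, 3.58).

(-3.58, 3.58)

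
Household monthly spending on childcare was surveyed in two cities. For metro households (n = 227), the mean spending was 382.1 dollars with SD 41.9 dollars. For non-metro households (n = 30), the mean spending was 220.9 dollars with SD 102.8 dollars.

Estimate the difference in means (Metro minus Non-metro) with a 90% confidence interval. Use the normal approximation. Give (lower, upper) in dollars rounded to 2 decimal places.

(129.99, 192.41)

Standard errors of each mean: 41.9/√227 = 2.7810 and 102.8/√30 = 18.7686.
SE(x̄₁ − x̄₂) = √(2.7810² + 18.7686²) = 18.9735 for independent samples with unequal variances.
With z* = 1.645, the margin is 1.645 × 18.9735 = 31.2114.
x̄₁ − x̄₂ = 382.1 − 220.9 = 161.2000; the interval is 161.2000 ± 31.2114 = (129.99, 192.41).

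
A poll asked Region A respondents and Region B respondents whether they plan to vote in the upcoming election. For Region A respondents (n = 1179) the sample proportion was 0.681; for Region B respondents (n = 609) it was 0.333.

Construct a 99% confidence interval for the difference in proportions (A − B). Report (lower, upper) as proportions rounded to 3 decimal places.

(0.288, 0.408)

SE₁ = √(p̂₁(1−p̂₁)/n₁) = √(0.6810·0.3190/1179) = 0.01357; SE₂ = √(0.3330·0.6670/609) = 0.01910.
Independent samples: SE of the difference = √(SE₁² + SE₂²) = √(0.0001841449 + 0.00036481) = 0.02343.
z* for 99% confidence is 2.576, so the margin of error is 2.576 × 0.02343 = 0.06036.
Point estimate p̂₁ − p̂₂ = 0.6810 − 0.3330 = 0.3480.
0.3480 ± 0.06036 → (0.288, 0.408).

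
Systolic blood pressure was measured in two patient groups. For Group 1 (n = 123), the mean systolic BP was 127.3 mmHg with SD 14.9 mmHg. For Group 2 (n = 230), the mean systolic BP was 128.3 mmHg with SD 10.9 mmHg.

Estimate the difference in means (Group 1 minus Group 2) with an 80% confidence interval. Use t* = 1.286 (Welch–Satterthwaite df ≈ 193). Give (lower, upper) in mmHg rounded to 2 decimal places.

(-2.96, 0.96)

SE₁ = s₁/√n₁ = 14.9/√123 = 1.3435; SE₂ = 10.9/√230 = 0.7187.
Independent samples, unequal variances: SE_diff = √(SE₁² + SE₂²) = √(1.80499225 + 0.51652969) = 1.5237.
t* = 1.286, so margin of error = 1.286 × 1.5237 = 1.9595.
Difference in means = 127.3 − 128.3 = -1.0000.
-1.0000 ± 1.9595 → (-2.96, 0.96).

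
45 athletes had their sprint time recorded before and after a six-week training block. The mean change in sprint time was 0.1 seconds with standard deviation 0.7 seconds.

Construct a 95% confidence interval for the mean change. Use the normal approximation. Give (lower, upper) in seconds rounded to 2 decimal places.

(-0.10, 0.30)

This is a matched-pairs design, so SE = s_d/√n = 0.7/√45 = 0.1043.
Margin = 1.960 × 0.1043 = 0.2044; the interval is 0.1 ± 0.2044 = (-0.10, 0.30).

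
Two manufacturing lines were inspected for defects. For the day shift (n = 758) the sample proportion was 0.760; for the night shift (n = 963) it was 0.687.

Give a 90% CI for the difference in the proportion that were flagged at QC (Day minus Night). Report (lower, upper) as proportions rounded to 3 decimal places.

(0.038, 0.108)

Each SE is √(p̂(1−p̂)/n): √(0.7600·0.2400/758) = 0.01551 and √(0.6870·0.3130/963) = 0.01494.
SE(p̂₁ − p̂₂) = √(SE₁² + SE₂²) = √(0.0002405601 + 0.0002232036) = 0.02154, since the two samples are independent.
At 90% confidence z* = 1.645; margin = 1.645 × 0.02154 = 0.03543.
The difference is 0.7600 − 0.6870 = 0.0730, so the interval is 0.0730 ± 0.03543 = (0.038, 0.108).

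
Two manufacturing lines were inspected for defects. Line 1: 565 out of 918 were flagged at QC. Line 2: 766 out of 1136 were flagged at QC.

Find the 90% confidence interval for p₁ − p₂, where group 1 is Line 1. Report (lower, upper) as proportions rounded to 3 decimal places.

(-0.094, -0.024)

First, p̂₁ = 565/918 = 0.6155; p̂₂ = 766/1136 = 0.6743.
The two standard errors are √(0.6155×0.3845/918) = 0.01606 and √(0.6743×0.3257/1136) = 0.01390.
Because the samples are independent, SE_diff = √(0.01606² + 0.01390²) = 0.02124.
Using z* = 1.645 for 90%, ME = 1.645 × 0.02124 = 0.03494.
p̂₁ − p̂₂ = -0.0588; interval -0.0588 ± 0.03494 gives (-0.094, -0.024).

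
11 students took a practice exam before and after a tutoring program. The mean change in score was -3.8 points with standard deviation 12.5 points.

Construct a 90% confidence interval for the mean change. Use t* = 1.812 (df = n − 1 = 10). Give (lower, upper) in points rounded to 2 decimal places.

This is a matched-pairs design, so SE = s_d/√n = 12.5/√11 = 3.7689.
Margin = 1.812 × 3.7689 = 6.8292; the interval is -3.8 ± 6.8292 = (-10.63, 3.03).

(-10.63, 3.03)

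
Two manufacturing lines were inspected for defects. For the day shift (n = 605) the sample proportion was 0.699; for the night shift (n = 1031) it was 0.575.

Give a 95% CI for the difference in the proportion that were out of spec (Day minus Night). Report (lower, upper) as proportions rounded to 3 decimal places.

SE₁ = √(p̂₁(1−p̂₁)/n₁) = √(0.6990·0.3010/605) = 0.01865; SE₂ = √(0.5750·0.4250/1031) = 0.01540.
Independent samples: SE of the difference = √(SE₁² + SE₂²) = √(0.0003478225 + 0.00023716) = 0.02419.
z* for 95% confidence is 1.960, so the margin of error is 1.960 × 0.02419 = 0.04741.
Point estimate p̂₁ − p̂₂ = 0.6990 − 0.5750 = 0.1240.
0.1240 ± 0.04741 → (0.077, 0.171).

(0.077, 0.171)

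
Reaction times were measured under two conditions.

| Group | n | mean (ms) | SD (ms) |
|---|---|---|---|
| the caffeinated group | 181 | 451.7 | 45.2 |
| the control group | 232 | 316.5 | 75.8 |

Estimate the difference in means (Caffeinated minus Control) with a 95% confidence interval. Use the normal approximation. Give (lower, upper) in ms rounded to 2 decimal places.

(123.43, 146.97)

SE₁ = s₁/√n₁ = 45.2/√181 = 3.3597; SE₂ = 75.8/√232 = 4.9765.
Independent samples, unequal variances: SE_diff = √(SE₁² + SE₂²) = √(11.28758409 + 24.76555225) = 6.0044.
z* = 1.960, so margin of error = 1.960 × 6.0044 = 11.7686.
Difference in means = 451.7 − 316.5 = 135.2000.
135.2000 ± 11.7686 → (123.43, 146.97).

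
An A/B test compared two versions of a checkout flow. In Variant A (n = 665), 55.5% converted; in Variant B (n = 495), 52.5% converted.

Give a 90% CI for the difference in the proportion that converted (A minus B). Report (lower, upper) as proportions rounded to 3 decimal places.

(-0.019, 0.079)

The two standard errors are √(0.5550×0.4450/665) = 0.01927 and √(0.5250×0.4750/495) = 0.02245.
Because the samples are independent, SE_diff = √(0.01927² + 0.02245²) = 0.02959.
Using z* = 1.645 for 90%, ME = 1.645 × 0.02959 = 0.04868.
p̂₁ − p̂₂ = 0.0300; interval 0.0300 ± 0.04868 gives (-0.019, 0.079).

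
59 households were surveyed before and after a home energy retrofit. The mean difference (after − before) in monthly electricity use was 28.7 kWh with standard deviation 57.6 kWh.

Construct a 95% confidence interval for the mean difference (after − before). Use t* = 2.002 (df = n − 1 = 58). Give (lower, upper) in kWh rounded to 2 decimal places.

(13.69, 43.71)

This is a matched-pairs design, so SE = s_d/√n = 57.6/√59 = 7.4989.
Margin = 2.002 × 7.4989 = 15.0128; the interval is 28.7 ± 15.0128 = (13.69, 43.71).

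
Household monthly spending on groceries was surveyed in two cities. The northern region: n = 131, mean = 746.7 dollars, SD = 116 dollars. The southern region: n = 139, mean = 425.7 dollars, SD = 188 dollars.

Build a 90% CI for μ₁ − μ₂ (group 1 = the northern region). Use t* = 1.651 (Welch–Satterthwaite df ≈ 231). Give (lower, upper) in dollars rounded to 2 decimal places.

(289.81, 352.19)

SE₁ = s₁/√n₁ = 116/√131 = 10.1350; SE₂ = 188/√139 = 15.9460.
Independent samples, unequal variances: SE_diff = √(SE₁² + SE₂²) = √(102.718225 + 254.274916) = 18.8943.
t* = 1.651, so margin of error = 1.651 × 18.8943 = 31.1945.
Difference in means = 746.7 − 425.7 = 321.0000.
321.0000 ± 31.1945 → (289.81, 352.19).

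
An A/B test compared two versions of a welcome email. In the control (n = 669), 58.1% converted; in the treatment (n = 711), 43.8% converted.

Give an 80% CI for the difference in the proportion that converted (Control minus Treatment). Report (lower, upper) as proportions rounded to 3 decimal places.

(0.109, 0.177)

SE₁ = √(p̂₁(1−p̂₁)/n₁) = √(0.5810·0.4190/669) = 0.01908; SE₂ = √(0.4380·0.5620/711) = 0.01861.
Independent samples: SE of the difference = √(SE₁² + SE₂²) = √(0.0003640464 + 0.0003463321) = 0.02665.
z* for 80% confidence is 1.282, so the margin of error is 1.282 × 0.02665 = 0.03417.
Point estimate p̂₁ − p̂₂ = 0.5810 − 0.4380 = 0.1430.
0.1430 ± 0.03417 → (0.109, 0.177).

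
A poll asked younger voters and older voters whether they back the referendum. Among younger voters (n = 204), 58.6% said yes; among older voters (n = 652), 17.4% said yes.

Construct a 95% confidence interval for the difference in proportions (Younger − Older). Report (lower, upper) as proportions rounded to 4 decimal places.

(0.3384, 0.4856)

The two standard errors are √(0.5860×0.4140/204) = 0.03449 and √(0.1740×0.8260/652) = 0.01485.
Because the samples are independent, SE_diff = √(0.03449² + 0.01485²) = 0.03755.
Using z* = 1.960 for 95%, ME = 1.960 × 0.03755 = 0.07360.
p̂₁ − p̂₂ = 0.4120; interval 0.4120 ± 0.07360 gives (0.3384, 0.4856).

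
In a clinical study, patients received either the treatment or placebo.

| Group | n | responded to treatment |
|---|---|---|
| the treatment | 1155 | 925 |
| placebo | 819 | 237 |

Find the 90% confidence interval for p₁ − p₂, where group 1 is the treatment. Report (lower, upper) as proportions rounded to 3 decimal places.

First, p̂₁ = 925/1155 = 0.8009; p̂₂ = 237/819 = 0.2894.
The two standard errors are √(0.8009×0.1991/1155) = 0.01175 and √(0.2894×0.7106/819) = 0.01585.
Because the samples are independent, SE_diff = √(0.01175² + 0.01585²) = 0.01973.
Using z* = 1.645 for 90%, ME = 1.645 × 0.01973 = 0.03246.
p̂₁ − p̂₂ = 0.5115; interval 0.5115 ± 0.03246 gives (0.479, 0.544).

(0.479, 0.544)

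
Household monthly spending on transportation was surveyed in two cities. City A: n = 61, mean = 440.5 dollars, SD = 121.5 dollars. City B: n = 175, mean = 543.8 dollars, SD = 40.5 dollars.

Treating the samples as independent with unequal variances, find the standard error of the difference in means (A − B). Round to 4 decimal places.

Standard errors of each mean: 121.5/√61 = 15.5565 and 40.5/√175 = 3.0615.
SE(x̄₁ − x̄₂) = √(15.5565² + 3.0615²) = 15.8549 for independent samples with unequal variances.

15.8549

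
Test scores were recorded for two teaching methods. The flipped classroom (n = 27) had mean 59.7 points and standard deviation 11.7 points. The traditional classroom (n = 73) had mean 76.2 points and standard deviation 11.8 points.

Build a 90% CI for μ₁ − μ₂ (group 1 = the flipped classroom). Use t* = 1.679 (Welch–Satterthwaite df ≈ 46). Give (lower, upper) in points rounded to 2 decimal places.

(-20.94, -12.06)

SE₁ = s₁/√n₁ = 11.7/√27 = 2.2517; SE₂ = 11.8/√73 = 1.3811.
Independent samples, unequal variances: SE_diff = √(SE₁² + SE₂²) = √(5.07015289 + 1.90743721) = 2.6415.
t* = 1.679, so margin of error = 1.679 × 2.6415 = 4.4351.
Difference in means = 59.7 − 76.2 = -16.5000.
-16.5000 ± 4.4351 → (-20.94, -12.06).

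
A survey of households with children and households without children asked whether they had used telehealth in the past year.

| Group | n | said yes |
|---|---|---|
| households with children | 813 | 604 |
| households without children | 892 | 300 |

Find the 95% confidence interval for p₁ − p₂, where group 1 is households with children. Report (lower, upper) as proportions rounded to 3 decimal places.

(0.363, 0.450)

p̂₁ = 604/813 = 0.7429 and p̂₂ = 300/892 = 0.3363.
SE₁ = √(p̂₁(1−p̂₁)/n₁) = √(0.7429·0.2571/813) = 0.01533; SE₂ = √(0.3363·0.6637/892) = 0.01582.
Independent samples: SE of the difference = √(SE₁² + SE₂²) = √(0.0002350089 + 0.0002502724) = 0.02203.
z* for 95% confidence is 1.960, so the margin of error is 1.960 × 0.02203 = 0.04318.
Point estimate p̂₁ − p̂₂ = 0.7429 − 0.3363 = 0.4066.
0.4066 ± 0.04318 → (0.363, 0.450).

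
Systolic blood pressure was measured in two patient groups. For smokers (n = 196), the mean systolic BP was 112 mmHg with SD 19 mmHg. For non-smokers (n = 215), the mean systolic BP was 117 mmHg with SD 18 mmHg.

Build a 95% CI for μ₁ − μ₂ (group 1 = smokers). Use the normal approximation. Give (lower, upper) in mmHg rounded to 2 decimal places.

Standard errors of each mean: 19/√196 = 1.3571 and 18/√215 = 1.2276.
SE(x̄₁ − x̄₂) = √(1.3571² + 1.2276²) = 1.8300 for independent samples with unequal variances.
With z* = 1.960, the margin is 1.960 × 1.8300 = 3.5868.
x̄₁ − x̄₂ = 112 − 117 = -5.0000; the interval is -5.0000 ± 3.5868 = (-8.59, -1.41).

(-8.59, -1.41)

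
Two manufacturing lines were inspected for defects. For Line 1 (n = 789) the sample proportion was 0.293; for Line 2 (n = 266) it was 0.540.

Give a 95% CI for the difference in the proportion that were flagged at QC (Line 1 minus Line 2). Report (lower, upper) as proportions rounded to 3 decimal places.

(-0.315, -0.179)

Each SE is √(p̂(1−p̂)/n): √(0.2930·0.7070/789) = 0.01620 and √(0.5400·0.4600/266) = 0.03056.
SE(p̂₁ − p̂₂) = √(SE₁² + SE₂²) = √(0.00026244 + 0.0009339136) = 0.03459, since the two samples are independent.
At 95% confidence z* = 1.960; margin = 1.960 × 0.03459 = 0.06780.
The difference is 0.2930 − 0.5400 = -0.2470, so the interval is -0.2470 ± 0.06780 = (-0.315, -0.179).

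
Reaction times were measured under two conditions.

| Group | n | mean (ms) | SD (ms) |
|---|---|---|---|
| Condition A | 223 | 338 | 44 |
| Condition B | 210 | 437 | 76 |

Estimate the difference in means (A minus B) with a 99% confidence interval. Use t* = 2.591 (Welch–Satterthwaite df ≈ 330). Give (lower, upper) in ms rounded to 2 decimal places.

(-114.59, -83.41)

Standard errors of each mean: 44/√223 = 2.9465 and 76/√210 = 5.2445.
SE(x̄₁ − x̄₂) = √(2.9465² + 5.2445²) = 6.0155 for independent samples with unequal variances.
With t* = 2.591, the margin is 2.591 × 6.0155 = 15.5862.
x̄₁ − x̄₂ = 338 − 437 = -99.0000; the interval is -99.0000 ± 15.5862 = (-114.59, -83.41).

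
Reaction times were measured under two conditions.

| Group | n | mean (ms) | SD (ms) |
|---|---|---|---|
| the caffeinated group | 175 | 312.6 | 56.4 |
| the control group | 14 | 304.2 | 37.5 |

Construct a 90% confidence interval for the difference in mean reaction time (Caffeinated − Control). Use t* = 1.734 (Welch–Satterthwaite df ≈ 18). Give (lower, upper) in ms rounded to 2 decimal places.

(-10.49, 27.29)

Per-group SEs: s₁/√n₁ = 56.4/√175 = 4.2634, s₂/√n₂ = 37.5/√14 = 10.0223.
Unpooled SE of the difference: √(18.17657956 + 100.44649729) = 10.8914.
Margin of error = t* · SE = 1.734 × 10.8914 = 18.8857.
x̄₁ − x̄₂ = 312.6 − 304.2 = 8.4000.
CI: 8.4000 ± 18.8857 = (-10.49, 27.29).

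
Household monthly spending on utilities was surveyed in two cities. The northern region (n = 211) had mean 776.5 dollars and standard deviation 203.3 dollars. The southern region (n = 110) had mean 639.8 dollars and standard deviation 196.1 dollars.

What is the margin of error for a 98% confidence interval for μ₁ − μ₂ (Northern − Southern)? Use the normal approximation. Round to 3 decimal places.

54.325

Standard errors of each mean: 203.3/√211 = 13.9957 and 196.1/√110 = 18.6974.
SE(x̄₁ − x̄₂) = √(13.9957² + 18.6974²) = 23.3554 for independent samples with unequal variances.
With z* = 2.326, the margin is 2.326 × 23.3554 = 54.3247.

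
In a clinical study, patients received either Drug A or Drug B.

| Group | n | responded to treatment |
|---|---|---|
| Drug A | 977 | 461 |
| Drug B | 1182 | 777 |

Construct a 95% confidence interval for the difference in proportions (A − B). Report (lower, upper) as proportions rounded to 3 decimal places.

(-0.227, -0.144)

p̂₁ = 461/977 = 0.4719 and p̂₂ = 777/1182 = 0.6574.
SE₁ = √(p̂₁(1−p̂₁)/n₁) = √(0.4719·0.5281/977) = 0.01597; SE₂ = √(0.6574·0.3426/1182) = 0.01380.
Independent samples: SE of the difference = √(SE₁² + SE₂²) = √(0.0002550409 + 0.00019044) = 0.02111.
z* for 95% confidence is 1.960, so the margin of error is 1.960 × 0.02111 = 0.04138.
Point estimate p̂₁ − p̂₂ = 0.4719 − 0.6574 = -0.1855.
-0.1855 ± 0.04138 → (-0.227, -0.144).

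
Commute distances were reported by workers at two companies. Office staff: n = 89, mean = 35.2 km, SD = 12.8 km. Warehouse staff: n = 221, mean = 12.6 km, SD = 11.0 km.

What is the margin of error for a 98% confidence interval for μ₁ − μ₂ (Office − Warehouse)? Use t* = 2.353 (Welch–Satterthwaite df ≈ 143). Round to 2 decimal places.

3.64

Per-group SEs: s₁/√n₁ = 12.8/√89 = 1.3568, s₂/√n₂ = 11.0/√221 = 0.7399.
Unpooled SE of the difference: √(1.84090624 + 0.54745201) = 1.5454.
Margin of error = t* · SE = 2.353 × 1.5454 = 3.6363.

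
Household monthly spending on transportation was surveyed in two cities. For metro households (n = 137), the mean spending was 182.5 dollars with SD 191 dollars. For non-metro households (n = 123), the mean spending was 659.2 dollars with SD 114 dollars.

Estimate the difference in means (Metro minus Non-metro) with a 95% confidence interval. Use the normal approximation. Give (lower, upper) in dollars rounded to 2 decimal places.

SE₁ = s₁/√n₁ = 191/√137 = 16.3182; SE₂ = 114/√123 = 10.2790.
Independent samples, unequal variances: SE_diff = √(SE₁² + SE₂²) = √(266.28365124 + 105.657841) = 19.2858.
z* = 1.960, so margin of error = 1.960 × 19.2858 = 37.8002.
Difference in means = 182.5 − 659.2 = -476.7000.
-476.7000 ± 37.8002 → (-514.50, -438.90).

(-514.50, -438.90)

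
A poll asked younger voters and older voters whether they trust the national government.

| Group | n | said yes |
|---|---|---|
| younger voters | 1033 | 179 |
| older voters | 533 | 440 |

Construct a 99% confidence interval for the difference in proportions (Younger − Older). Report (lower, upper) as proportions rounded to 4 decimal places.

(-0.7043, -0.6001)

Sample proportions: 179/1033 = 0.1733, 440/533 = 0.8255.
Each SE is √(p̂(1−p̂)/n): √(0.1733·0.8267/1033) = 0.01178 and √(0.8255·0.1745/533) = 0.01644.
SE(p̂₁ − p̂₂) = √(SE₁² + SE₂²) = √(0.0001387684 + 0.0002702736) = 0.02022, since the two samples are independent.
At 99% confidence z* = 2.576; margin = 2.576 × 0.02022 = 0.05209.
The difference is 0.1733 − 0.8255 = -0.6522, so the interval is -0.6522 ± 0.05209 = (-0.7043, -0.6001).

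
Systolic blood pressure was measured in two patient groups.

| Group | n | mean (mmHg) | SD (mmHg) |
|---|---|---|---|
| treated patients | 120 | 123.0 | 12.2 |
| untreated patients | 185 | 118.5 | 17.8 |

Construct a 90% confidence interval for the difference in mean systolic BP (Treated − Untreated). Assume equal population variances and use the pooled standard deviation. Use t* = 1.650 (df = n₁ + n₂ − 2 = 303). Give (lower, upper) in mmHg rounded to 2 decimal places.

(1.44, 7.56)

s_p = √[((n₁−1)s₁² + (n₂−1)s₂²)/(n₁+n₂−2)] = √[(119·12.2² + 184·17.8²)/303] = 15.8386.
SE = 15.8386·√(1/120 + 1/185) = 1.8565.
With t* = 1.650, margin = 1.650 × 1.8565 = 3.0632.
x̄₁ − x̄₂ = 123.0 − 118.5 = 4.5000; interval 4.5000 ± 3.0632 = (1.44, 7.56).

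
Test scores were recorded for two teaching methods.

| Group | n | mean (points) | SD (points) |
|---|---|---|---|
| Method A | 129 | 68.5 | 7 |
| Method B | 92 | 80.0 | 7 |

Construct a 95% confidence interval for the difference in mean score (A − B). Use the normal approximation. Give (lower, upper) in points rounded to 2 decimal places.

(-13.37, -9.63)

Standard errors of each mean: 7/√129 = 0.6163 and 7/√92 = 0.7298.
SE(x̄₁ − x̄₂) = √(0.6163² + 0.7298²) = 0.9552 for independent samples with unequal variances.
With z* = 1.960, the margin is 1.960 × 0.9552 = 1.8722.
x̄₁ − x̄₂ = 68.5 − 80.0 = -11.5000; the interval is -11.5000 ± 1.8722 = (-13.37, -9.63).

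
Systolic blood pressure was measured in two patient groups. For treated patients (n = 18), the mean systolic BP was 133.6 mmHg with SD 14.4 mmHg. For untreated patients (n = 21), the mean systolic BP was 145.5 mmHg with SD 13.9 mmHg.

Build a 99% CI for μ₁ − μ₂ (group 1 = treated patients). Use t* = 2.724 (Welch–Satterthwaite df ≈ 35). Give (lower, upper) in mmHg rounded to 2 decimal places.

(-24.30, 0.50)

Standard errors of each mean: 14.4/√18 = 3.3941 and 13.9/√21 = 3.0332.
SE(x̄₁ − x̄₂) = √(3.3941² + 3.0332²) = 4.5519 for independent samples with unequal variances.
With t* = 2.724, the margin is 2.724 × 4.5519 = 12.3994.
x̄₁ − x̄₂ = 133.6 − 145.5 = -11.9000; the interval is -11.9000 ± 12.3994 = (-24.30, 0.50).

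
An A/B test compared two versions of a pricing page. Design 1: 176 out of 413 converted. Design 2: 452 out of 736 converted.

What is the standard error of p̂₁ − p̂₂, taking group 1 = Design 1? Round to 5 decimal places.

0.03023

Sample proportions: 176/413 = 0.4262, 452/736 = 0.6141.
Each SE is √(p̂(1−p̂)/n): √(0.4262·0.5738/413) = 0.02433 and √(0.6141·0.3859/736) = 0.01794.
SE(p̂₁ − p̂₂) = √(SE₁² + SE₂²) = √(0.0005919489 + 0.0003218436) = 0.03023, since the two samples are independent.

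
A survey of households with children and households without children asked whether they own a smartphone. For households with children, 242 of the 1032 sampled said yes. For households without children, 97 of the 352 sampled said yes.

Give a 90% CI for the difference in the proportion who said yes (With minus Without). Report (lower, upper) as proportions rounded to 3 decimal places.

First, p̂₁ = 242/1032 = 0.2345; p̂₂ = 97/352 = 0.2756.
The two standard errors are √(0.2345×0.7655/1032) = 0.01319 and √(0.2756×0.7244/352) = 0.02382.
Because the samples are independent, SE_diff = √(0.01319² + 0.02382²) = 0.02723.
Using z* = 1.645 for 90%, ME = 1.645 × 0.02723 = 0.04479.
p̂₁ − p̂₂ = -0.0411; interval -0.0411 ± 0.04479 gives (-0.086, 0.004).

(-0.086, 0.004)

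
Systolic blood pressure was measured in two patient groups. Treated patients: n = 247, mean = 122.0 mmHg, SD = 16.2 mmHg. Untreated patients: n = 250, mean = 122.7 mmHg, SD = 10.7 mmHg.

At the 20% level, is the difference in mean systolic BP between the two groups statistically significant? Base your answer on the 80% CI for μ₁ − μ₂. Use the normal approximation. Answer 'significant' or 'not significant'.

Standard errors of each mean: 16.2/√247 = 1.0308 and 10.7/√250 = 0.6767.
SE(x̄₁ − x̄₂) = √(1.0308² + 0.6767²) = 1.2331 for independent samples with unequal variances.
With z* = 1.282, the margin is 1.282 × 1.2331 = 1.5808.
x̄₁ − x̄₂ = 122.0 − 122.7 = -0.7000; the interval is -0.7000 ± 1.5808 = (-2.2808, 0.8808).
The interval (-2.2808, 0.8808) contains 0, so the difference is not significant.

not significant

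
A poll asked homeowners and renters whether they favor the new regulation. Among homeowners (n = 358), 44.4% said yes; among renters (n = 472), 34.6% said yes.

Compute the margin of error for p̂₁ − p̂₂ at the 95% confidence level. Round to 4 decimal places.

SE₁ = √(p̂₁(1−p̂₁)/n₁) = √(0.4440·0.5560/358) = 0.02626; SE₂ = √(0.3460·0.6540/472) = 0.02190.
Independent samples: SE of the difference = √(SE₁² + SE₂²) = √(0.0006895876 + 0.00047961) = 0.03419.
z* for 95% confidence is 1.960, so the margin of error is 1.960 × 0.03419 = 0.06701.

0.0670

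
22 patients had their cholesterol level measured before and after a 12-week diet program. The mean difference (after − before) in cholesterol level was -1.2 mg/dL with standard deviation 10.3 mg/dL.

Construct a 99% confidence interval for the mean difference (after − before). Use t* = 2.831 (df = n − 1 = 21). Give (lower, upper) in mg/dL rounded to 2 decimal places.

This is a matched-pairs design, so SE = s_d/√n = 10.3/√22 = 2.1960.
Margin = 2.831 × 2.1960 = 6.2169; the interval is -1.2 ± 6.2169 = (-7.42, 5.02).

(-7.42, 5.02)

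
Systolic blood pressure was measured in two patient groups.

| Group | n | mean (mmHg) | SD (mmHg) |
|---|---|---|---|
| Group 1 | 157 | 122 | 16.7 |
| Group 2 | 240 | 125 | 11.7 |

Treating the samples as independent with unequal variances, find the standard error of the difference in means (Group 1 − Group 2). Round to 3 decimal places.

Standard errors of each mean: 16.7/√157 = 1.3328 and 11.7/√240 = 0.7552.
SE(x̄₁ − x̄₂) = √(1.3328² + 0.7552²) = 1.5319 for independent samples with unequal variances.

1.532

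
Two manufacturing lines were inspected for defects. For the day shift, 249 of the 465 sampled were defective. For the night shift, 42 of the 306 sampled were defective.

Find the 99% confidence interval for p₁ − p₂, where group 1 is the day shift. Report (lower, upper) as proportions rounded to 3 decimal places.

Sample proportions: 249/465 = 0.5355, 42/306 = 0.1373.
Each SE is √(p̂(1−p̂)/n): √(0.5355·0.4645/465) = 0.02313 and √(0.1373·0.8627/306) = 0.01967.
SE(p̂₁ − p̂₂) = √(SE₁² + SE₂²) = √(0.0005349969 + 0.0003869089) = 0.03036, since the two samples are independent.
At 99% confidence z* = 2.576; margin = 2.576 × 0.03036 = 0.07821.
The difference is 0.5355 − 0.1373 = 0.3982, so the interval is 0.3982 ± 0.07821 = (0.320, 0.476).

(0.320, 0.476)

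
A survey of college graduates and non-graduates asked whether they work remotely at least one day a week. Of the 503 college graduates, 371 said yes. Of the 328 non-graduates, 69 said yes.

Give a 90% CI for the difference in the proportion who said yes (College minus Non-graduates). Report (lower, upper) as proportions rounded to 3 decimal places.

(0.478, 0.576)

First, p̂₁ = 371/503 = 0.7376; p̂₂ = 69/328 = 0.2104.
The two standard errors are √(0.7376×0.2624/503) = 0.01962 and √(0.2104×0.7896/328) = 0.02251.
Because the samples are independent, SE_diff = √(0.01962² + 0.02251²) = 0.02986.
Using z* = 1.645 for 90%, ME = 1.645 × 0.02986 = 0.04912.
p̂₁ − p̂₂ = 0.5272; interval 0.5272 ± 0.04912 gives (0.478, 0.576).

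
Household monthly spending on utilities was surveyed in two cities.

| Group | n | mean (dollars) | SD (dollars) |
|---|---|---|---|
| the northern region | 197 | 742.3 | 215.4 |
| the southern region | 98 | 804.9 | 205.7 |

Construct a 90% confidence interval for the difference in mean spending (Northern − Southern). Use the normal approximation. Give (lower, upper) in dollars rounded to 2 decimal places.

(-105.09, -20.11)

Per-group SEs: s₁/√n₁ = 215.4/√197 = 15.3466, s₂/√n₂ = 205.7/√98 = 20.7788.
Unpooled SE of the difference: √(235.51813156 + 431.75852944) = 25.8317.
Margin of error = z* · SE = 1.645 × 25.8317 = 42.4931.
x̄₁ − x̄₂ = 742.3 − 804.9 = -62.6000.
CI: -62.6000 ± 42.4931 = (-105.09, -20.11).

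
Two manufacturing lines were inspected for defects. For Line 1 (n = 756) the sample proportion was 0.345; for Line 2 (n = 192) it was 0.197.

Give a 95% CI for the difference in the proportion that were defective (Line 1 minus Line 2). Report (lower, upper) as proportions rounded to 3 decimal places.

Each SE is √(p̂(1−p̂)/n): √(0.3450·0.6550/756) = 0.01729 and √(0.1970·0.8030/192) = 0.02870.
SE(p̂₁ − p̂₂) = √(SE₁² + SE₂²) = √(0.0002989441 + 0.00082369) = 0.03351, since the two samples are independent.
At 95% confidence z* = 1.960; margin = 1.960 × 0.03351 = 0.06568.
The difference is 0.3450 − 0.1970 = 0.1480, so the interval is 0.1480 ± 0.06568 = (0.082, 0.214).

(0.082, 0.214)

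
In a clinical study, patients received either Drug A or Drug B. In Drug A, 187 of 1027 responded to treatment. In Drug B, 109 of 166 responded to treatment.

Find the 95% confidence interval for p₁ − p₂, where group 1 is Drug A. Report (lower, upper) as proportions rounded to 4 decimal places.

Sample proportions: 187/1027 = 0.1821, 109/166 = 0.6566.
Each SE is √(p̂(1−p̂)/n): √(0.1821·0.8179/1027) = 0.01204 and √(0.6566·0.3434/166) = 0.03686.
SE(p̂₁ − p̂₂) = √(SE₁² + SE₂²) = √(0.0001449616 + 0.0013586596) = 0.03878, since the two samples are independent.
At 95% confidence z* = 1.960; margin = 1.960 × 0.03878 = 0.07601.
The difference is 0.1821 − 0.6566 = -0.4745, so the interval is -0.4745 ± 0.07601 = (-0.5505, -0.3985).

(-0.5505, -0.3985)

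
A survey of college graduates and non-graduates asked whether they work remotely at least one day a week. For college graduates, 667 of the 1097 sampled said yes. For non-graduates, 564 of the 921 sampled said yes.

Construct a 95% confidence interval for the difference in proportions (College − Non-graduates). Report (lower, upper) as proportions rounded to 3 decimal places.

First, p̂₁ = 667/1097 = 0.6080; p̂₂ = 564/921 = 0.6124.
The two standard errors are √(0.6080×0.3920/1097) = 0.01474 and √(0.6124×0.3876/921) = 0.01605.
Because the samples are independent, SE_diff = √(0.01474² + 0.01605²) = 0.02179.
Using z* = 1.960 for 95%, ME = 1.960 × 0.02179 = 0.04271.
p̂₁ − p̂₂ = -0.0044; interval -0.0044 ± 0.04271 gives (-0.047, 0.038).

(-0.047, 0.038)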